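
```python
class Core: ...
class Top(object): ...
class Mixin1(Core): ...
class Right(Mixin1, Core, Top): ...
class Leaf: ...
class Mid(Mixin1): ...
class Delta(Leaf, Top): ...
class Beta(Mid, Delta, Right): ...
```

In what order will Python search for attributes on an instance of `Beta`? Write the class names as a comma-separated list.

L[Beta] = Beta + merge(L[Mid], L[Delta], L[Right], [Mid Delta Right])
  take Mid:  [Mid Mixin1 Core object] + [Delta Leaf Top object] + [Right Mixin1 Core Top object] + [Mid Delta Right]
  take Delta:  [Mixin1 Core object] + [Delta Leaf Top object] + [Right Mixin1 Core Top object] + [Delta Right]
  take Leaf:  [Mixin1 Core object] + [Leaf Top object] + [Right Mixin1 Core Top object] + [Right]
  take Right:  [Mixin1 Core object] + [Top object] + [Right Mixin1 Core Top object] + [Right]
  take Mixin1:  [Mixin1 Core object] + [Top object] + [Mixin1 Core Top object]
  take Core:  [Core object] + [Top object] + [Core Top object]
  take Top:  [object] + [Top object] + [Top object]
  take object:  [object] + [object] + [object]

Beta, Mid, Delta, Leaf, Right, Mixin1, Core, Top, object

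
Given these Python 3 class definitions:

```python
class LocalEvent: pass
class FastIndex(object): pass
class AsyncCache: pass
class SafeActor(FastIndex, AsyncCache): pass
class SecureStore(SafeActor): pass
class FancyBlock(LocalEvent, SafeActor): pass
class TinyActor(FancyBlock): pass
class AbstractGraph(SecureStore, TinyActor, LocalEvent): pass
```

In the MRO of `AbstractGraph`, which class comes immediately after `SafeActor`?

FastIndex

L[AbstractGraph] = AbstractGraph + merge(L[SecureStore], L[TinyActor], L[LocalEvent], [SecureStore TinyActor LocalEvent])
  take SecureStore:  [SecureStore SafeActor FastIndex AsyncCache object] + [TinyActor FancyBlock LocalEvent SafeActor FastIndex AsyncCache object] + [LocalEvent object] + [SecureStore TinyActor LocalEvent]
  take TinyActor:  [SafeActor FastIndex AsyncCache object] + [TinyActor FancyBlock LocalEvent SafeActor FastIndex AsyncCache object] + [LocalEvent object] + [TinyActor LocalEvent]
  take FancyBlock:  [SafeActor FastIndex AsyncCache object] + [FancyBlock LocalEvent SafeActor FastIndex AsyncCache object] + [LocalEvent object] + [LocalEvent]
  take LocalEvent:  [SafeActor FastIndex AsyncCache object] + [LocalEvent SafeActor FastIndex AsyncCache object] + [LocalEvent object] + [LocalEvent]
  take SafeActor:  [SafeActor FastIndex AsyncCache object] + [SafeActor FastIndex AsyncCache object] + [object]
  take FastIndex:  [FastIndex AsyncCache object] + [FastIndex AsyncCache object] + [object]
  take AsyncCache:  [AsyncCache object] + [AsyncCache object] + [object]
  take object:  [object] + [object] + [object]
MRO: AbstractGraph SecureStore TinyActor FancyBlock LocalEvent SafeActor FastIndex AsyncCache object
SafeActor is at position 5; next is FastIndex.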